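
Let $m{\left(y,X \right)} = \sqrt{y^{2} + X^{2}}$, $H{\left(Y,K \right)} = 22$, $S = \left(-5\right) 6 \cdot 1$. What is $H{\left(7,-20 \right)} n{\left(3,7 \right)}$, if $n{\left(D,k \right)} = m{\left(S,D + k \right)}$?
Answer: $220 \sqrt{10} \approx 695.7$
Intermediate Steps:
$S = -30$ ($S = \left(-30\right) 1 = -30$)
$m{\left(y,X \right)} = \sqrt{X^{2} + y^{2}}$
$n{\left(D,k \right)} = \sqrt{900 + \left(D + k\right)^{2}}$ ($n{\left(D,k \right)} = \sqrt{\left(D + k\right)^{2} + \left(-30\right)^{2}} = \sqrt{\left(D + k\right)^{2} + 900} = \sqrt{900 + \left(D + k\right)^{2}}$)
$H{\left(7,-20 \right)} n{\left(3,7 \right)} = 22 \sqrt{900 + \left(3 + 7\right)^{2}} = 22 \sqrt{900 + 10^{2}} = 22 \sqrt{900 + 100} = 22 \sqrt{1000} = 22 \cdot 10 \sqrt{10} = 220 \sqrt{10}$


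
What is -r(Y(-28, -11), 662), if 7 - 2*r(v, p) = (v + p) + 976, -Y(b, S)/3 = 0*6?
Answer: 1631/2 ≈ 815.50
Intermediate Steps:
Y(b, S) = 0 (Y(b, S) = -0*6 = -3*0 = 0)
r(v, p) = -969/2 - p/2 - v/2 (r(v, p) = 7/2 - ((v + p) + 976)/2 = 7/2 - ((p + v) + 976)/2 = 7/2 - (976 + p + v)/2 = 7/2 + (-488 - p/2 - v/2) = -969/2 - p/2 - v/2)
-r(Y(-28, -11), 662) = -(-969/2 - 1/2*662 - 1/2*0) = -(-969/2 - 331 + 0) = -1*(-1631/2) = 1631/2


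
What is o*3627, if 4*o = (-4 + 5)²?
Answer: 3627/4 ≈ 906.75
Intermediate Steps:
o = ¼ (o = (-4 + 5)²/4 = (¼)*1² = (¼)*1 = ¼ ≈ 0.25000)
o*3627 = (¼)*3627 = 3627/4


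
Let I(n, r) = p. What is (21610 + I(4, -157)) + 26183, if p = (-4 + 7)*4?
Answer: 47805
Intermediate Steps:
p = 12 (p = 3*4 = 12)
I(n, r) = 12
(21610 + I(4, -157)) + 26183 = (21610 + 12) + 26183 = 21622 + 26183 = 47805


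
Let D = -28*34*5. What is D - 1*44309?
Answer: -49069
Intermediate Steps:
D = -4760 (D = -952*5 = -4760)
D - 1*44309 = -4760 - 1*44309 = -4760 - 44309 = -49069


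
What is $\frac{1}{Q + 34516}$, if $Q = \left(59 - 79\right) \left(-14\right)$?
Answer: $\frac{1}{34796} \approx 2.8739 \cdot 10^{-5}$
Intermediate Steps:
$Q = 280$ ($Q = \left(-20\right) \left(-14\right) = 280$)
$\frac{1}{Q + 34516} = \frac{1}{280 + 34516} = \frac{1}{34796}$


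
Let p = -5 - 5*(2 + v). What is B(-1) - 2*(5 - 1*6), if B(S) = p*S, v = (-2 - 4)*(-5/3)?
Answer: 67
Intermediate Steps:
v = 10 (v = -(-30)/3 = -6*(-5/3) = 10)
p = -65 (p = -5 - 5*(2 + 10) = -5 - 5*12 = -5 - 60 = -65)
B(S) = -65*S
B(-1) - 2*(5 - 1*6) = -65*(-1) - 2*(5 - 1*6) = 65 - 2*(5 - 6) = 65 - 2*(-1) = 65 + 2 = 67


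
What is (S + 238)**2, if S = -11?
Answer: 51529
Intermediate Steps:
(S + 238)**2 = (-11 + 238)**2 = 227**2 = 51529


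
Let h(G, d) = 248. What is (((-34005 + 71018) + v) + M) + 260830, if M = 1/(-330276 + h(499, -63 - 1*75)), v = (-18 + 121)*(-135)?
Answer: 93707490263/330028 ≈ 2.8394e+5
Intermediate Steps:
v = -13905 (v = 103*(-135) = -13905)
M = -1/330028 (M = 1/(-330276 + 248) = 1/(-330028) = -1/330028 ≈ -3.0300e-6)
(((-34005 + 71018) + v) + M) + 260830 = (((-34005 + 71018) - 13905) - 1/330028) + 260830 = ((37013 - 13905) - 1/330028) + 260830 = (23108 - 1/330028) + 260830 = 7626287023/330028 + 260830 = 93707490263/330028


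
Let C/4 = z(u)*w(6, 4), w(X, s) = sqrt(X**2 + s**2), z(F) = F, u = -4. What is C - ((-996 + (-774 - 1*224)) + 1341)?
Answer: 653 - 32*sqrt(13) ≈ 537.62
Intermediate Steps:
C = -32*sqrt(13) (C = 4*(-4*sqrt(6**2 + 4**2)) = 4*(-4*sqrt(36 + 16)) = 4*(-8*sqrt(13)) = -32*sqrt(13) ≈ -115.38)
C - ((-996 + (-774 - 1*224)) + 1341) = -32*sqrt(13) - ((-996 + (-774 - 1*224)) + 1341) = -32*sqrt(13) - ((-996 + (-774 - 224)) + 1341) = -32*sqrt(13) - ((-996 - 998) + 1341) = -32*sqrt(13) - (-1994 + 1341) = -32*sqrt(13) - 1*(-653) = -32*sqrt(13) + 653 = 653 - 32*sqrt(13)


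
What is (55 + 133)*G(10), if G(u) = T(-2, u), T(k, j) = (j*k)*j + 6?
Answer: -36472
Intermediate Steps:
T(k, j) = 6 + k*j**2 (T(k, j) = k*j**2 + 6 = 6 + k*j**2)
G(u) = 6 - 2*u**2
(55 + 133)*G(10) = (55 + 133)*(6 - 2*10**2) = 188*(6 - 2*100) = 188*(6 - 200) = 188*(-194) = -36472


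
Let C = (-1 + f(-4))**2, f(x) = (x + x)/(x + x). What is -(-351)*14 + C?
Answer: 4914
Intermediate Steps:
f(x) = 1 (f(x) = (2*x)/((2*x)) = (2*x)*(1/(2*x)) = 1)
C = 0 (C = (-1 + 1)**2 = 0**2 = 0)
-(-351)*14 + C = -(-351)*14 + 0 = -39*(-126) + 0 = 4914 + 0 = 4914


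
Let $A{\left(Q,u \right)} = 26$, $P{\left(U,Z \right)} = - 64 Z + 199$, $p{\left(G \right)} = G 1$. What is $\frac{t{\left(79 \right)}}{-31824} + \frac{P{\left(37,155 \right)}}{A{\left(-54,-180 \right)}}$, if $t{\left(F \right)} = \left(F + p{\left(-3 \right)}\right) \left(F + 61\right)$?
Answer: $- \frac{114511}{306} \approx -374.22$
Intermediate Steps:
$p{\left(G \right)} = G$
$P{\left(U,Z \right)} = 199 - 64 Z$
$t{\left(F \right)} = \left(-3 + F\right) \left(61 + F\right)$ ($t{\left(F \right)} = \left(F - 3\right) \left(F + 61\right) = \left(-3 + F\right) \left(61 + F\right)$)
$\frac{t{\left(79 \right)}}{-31824} + \frac{P{\left(37,155 \right)}}{A{\left(-54,-180 \right)}} = \frac{-183 + 79^{2} + 58 \cdot 79}{-31824} + \frac{199 - 9920}{26} = \left(-183 + 6241 + 4582\right) \left(- \frac{1}{31824}\right) + \left(199 - 9920\right) \frac{1}{26} = 10640 \left(- \frac{1}{31824}\right) - \frac{9721}{26} = - \frac{665}{1989} - \frac{9721}{26} = - \frac{114511}{306}$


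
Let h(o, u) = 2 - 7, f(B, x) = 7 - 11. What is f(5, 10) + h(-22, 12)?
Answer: -9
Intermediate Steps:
f(B, x) = -4
h(o, u) = -5
f(5, 10) + h(-22, 12) = -4 - 5 = -9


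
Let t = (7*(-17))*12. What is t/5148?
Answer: -119/429 ≈ -0.27739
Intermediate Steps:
t = -1428 (t = -119*12 = -1428)
t/5148 = -1428/5148 = -1428*1/5148 = -119/429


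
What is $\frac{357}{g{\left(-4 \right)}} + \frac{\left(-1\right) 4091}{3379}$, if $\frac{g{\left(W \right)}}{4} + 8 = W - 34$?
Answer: $- \frac{1959047}{621736} \approx -3.1509$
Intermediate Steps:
$g{\left(W \right)} = -168 + 4 W$ ($g{\left(W \right)} = -32 + 4 \left(W - 34\right) = -32 + 4 \left(-34 + W\right) = -32 + \left(-136 + 4 W\right) = -168 + 4 W$)
$\frac{357}{g{\left(-4 \right)}} + \frac{\left(-1\right) 4091}{3379} = \frac{357}{-168 + 4 \left(-4\right)} + \frac{\left(-1\right) 4091}{3379} = \frac{357}{-168 - 16} - \frac{4091}{3379} = \frac{357}{-184} - \frac{4091}{3379} = 357 \left(- \frac{1}{184}\right) - \frac{4091}{3379} = - \frac{357}{184} - \frac{4091}{3379} = - \frac{1959047}{621736}$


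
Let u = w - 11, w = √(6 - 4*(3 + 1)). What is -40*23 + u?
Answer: -931 + I*√10 ≈ -931.0 + 3.1623*I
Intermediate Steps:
w = I*√10 (w = √(6 - 4*4) = √(6 - 16) = √(-10) = I*√10 ≈ 3.1623*I)
u = -11 + I*√10 (u = I*√10 - 11 = -11 + I*√10 ≈ -11.0 + 3.1623*I)
-40*23 + u = -40*23 + (-11 + I*√10) = -920 + (-11 + I*√10) = -931 + I*√10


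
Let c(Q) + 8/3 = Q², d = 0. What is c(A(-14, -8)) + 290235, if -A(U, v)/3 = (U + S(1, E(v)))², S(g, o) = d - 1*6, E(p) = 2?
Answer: 5190697/3 ≈ 1.7302e+6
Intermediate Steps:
S(g, o) = -6 (S(g, o) = 0 - 1*6 = 0 - 6 = -6)
A(U, v) = -3*(-6 + U)² (A(U, v) = -3*(U - 6)² = -3*(-6 + U)²)
c(Q) = -8/3 + Q²
c(A(-14, -8)) + 290235 = (-8/3 + (-3*(-6 - 14)²)²) + 290235 = (-8/3 + (-3*(-20)²)²) + 290235 = (-8/3 + (-3*400)²) + 290235 = (-8/3 + (-1200)²) + 290235 = (-8/3 + 1440000) + 290235 = 4319992/3 + 290235 = 5190697/3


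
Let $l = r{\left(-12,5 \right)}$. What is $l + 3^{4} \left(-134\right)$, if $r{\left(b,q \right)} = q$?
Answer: $-10849$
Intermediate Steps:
$l = 5$
$l + 3^{4} \left(-134\right) = 5 + 3^{4} \left(-134\right) = 5 + 81 \left(-134\right) = 5 - 10854 = -10849$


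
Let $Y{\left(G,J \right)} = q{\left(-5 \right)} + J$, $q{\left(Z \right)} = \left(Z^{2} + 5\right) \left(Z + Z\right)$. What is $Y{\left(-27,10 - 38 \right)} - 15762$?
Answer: $-16090$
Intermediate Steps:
$q{\left(Z \right)} = 2 Z \left(5 + Z^{2}\right)$ ($q{\left(Z \right)} = \left(5 + Z^{2}\right) 2 Z = 2 Z \left(5 + Z^{2}\right)$)
$Y{\left(G,J \right)} = -300 + J$ ($Y{\left(G,J \right)} = 2 \left(-5\right) \left(5 + \left(-5\right)^{2}\right) + J = 2 \left(-5\right) \left(5 + 25\right) + J = 2 \left(-5\right) 30 + J = -300 + J$)
$Y{\left(-27,10 - 38 \right)} - 15762 = \left(-300 + \left(10 - 38\right)\right) - 15762 = \left(-300 - 28\right) - 15762 = -328 - 15762 = -16090$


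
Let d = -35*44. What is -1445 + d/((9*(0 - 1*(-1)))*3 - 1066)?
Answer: -1499815/1039 ≈ -1443.5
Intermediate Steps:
d = -1540
-1445 + d/((9*(0 - 1*(-1)))*3 - 1066) = -1445 - 1540/((9*(0 - 1*(-1)))*3 - 1066) = -1445 - 1540/((9*(0 + 1))*3 - 1066) = -1445 - 1540/((9*1)*3 - 1066) = -1445 - 1540/(9*3 - 1066) = -1445 - 1540/(27 - 1066) = -1445 - 1540/(-1039) = -1445 - 1/1039*(-1540) = -1445 + 1540/1039 = -1499815/1039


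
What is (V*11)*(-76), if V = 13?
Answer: -10868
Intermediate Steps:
(V*11)*(-76) = (13*11)*(-76) = 143*(-76) = -10868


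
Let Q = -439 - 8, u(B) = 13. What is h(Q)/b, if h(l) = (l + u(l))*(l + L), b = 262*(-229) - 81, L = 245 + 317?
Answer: 49910/60079 ≈ 0.83074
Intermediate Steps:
L = 562
Q = -447
b = -60079 (b = -59998 - 81 = -60079)
h(l) = (13 + l)*(562 + l) (h(l) = (l + 13)*(l + 562) = (13 + l)*(562 + l))
h(Q)/b = (7306 + (-447)² + 575*(-447))/(-60079) = (7306 + 199809 - 257025)*(-1/60079) = -49910*(-1/60079) = 49910/60079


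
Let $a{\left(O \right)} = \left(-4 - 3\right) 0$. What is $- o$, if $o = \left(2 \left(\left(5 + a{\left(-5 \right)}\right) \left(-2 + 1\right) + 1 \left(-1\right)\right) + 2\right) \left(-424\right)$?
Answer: $-4240$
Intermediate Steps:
$a{\left(O \right)} = 0$ ($a{\left(O \right)} = \left(-7\right) 0 = 0$)
$o = 4240$ ($o = \left(2 \left(\left(5 + 0\right) \left(-2 + 1\right) + 1 \left(-1\right)\right) + 2\right) \left(-424\right) = \left(2 \left(5 \left(-1\right) - 1\right) + 2\right) \left(-424\right) = \left(2 \left(-5 - 1\right) + 2\right) \left(-424\right) = \left(2 \left(-6\right) + 2\right) \left(-424\right) = \left(-12 + 2\right) \left(-424\right) = \left(-10\right) \left(-424\right) = 4240$)
$- o = \left(-1\right) 4240 = -4240$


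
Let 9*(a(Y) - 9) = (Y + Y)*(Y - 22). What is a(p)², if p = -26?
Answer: 737881/9 ≈ 81987.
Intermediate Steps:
a(Y) = 9 + 2*Y*(-22 + Y)/9 (a(Y) = 9 + ((Y + Y)*(Y - 22))/9 = 9 + ((2*Y)*(-22 + Y))/9 = 9 + (2*Y*(-22 + Y))/9 = 9 + 2*Y*(-22 + Y)/9)
a(p)² = (9 - 44/9*(-26) + (2/9)*(-26)²)² = (9 + 1144/9 + (2/9)*676)² = (9 + 1144/9 + 1352/9)² = (859/3)² = 737881/9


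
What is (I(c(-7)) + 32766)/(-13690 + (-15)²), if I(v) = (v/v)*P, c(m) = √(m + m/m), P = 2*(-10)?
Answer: -32746/13465 ≈ -2.4319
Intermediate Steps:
P = -20
c(m) = √(1 + m) (c(m) = √(m + 1) = √(1 + m))
I(v) = -20 (I(v) = (v/v)*(-20) = 1*(-20) = -20)
(I(c(-7)) + 32766)/(-13690 + (-15)²) = (-20 + 32766)/(-13690 + (-15)²) = 32746/(-13690 + 225) = 32746/(-13465) = 32746*(-1/13465) = -32746/13465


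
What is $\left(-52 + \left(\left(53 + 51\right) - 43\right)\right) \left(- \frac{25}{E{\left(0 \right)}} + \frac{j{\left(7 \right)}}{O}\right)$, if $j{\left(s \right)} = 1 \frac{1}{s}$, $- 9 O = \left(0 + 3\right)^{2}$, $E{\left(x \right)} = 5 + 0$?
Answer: $- \frac{324}{7} \approx -46.286$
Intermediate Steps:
$E{\left(x \right)} = 5$
$O = -1$ ($O = - \frac{\left(0 + 3\right)^{2}}{9} = - \frac{3^{2}}{9} = \left(- \frac{1}{9}\right) 9 = -1$)
$j{\left(s \right)} = \frac{1}{s}$
$\left(-52 + \left(\left(53 + 51\right) - 43\right)\right) \left(- \frac{25}{E{\left(0 \right)}} + \frac{j{\left(7 \right)}}{O}\right) = \left(-52 + \left(\left(53 + 51\right) - 43\right)\right) \left(- \frac{25}{5} + \frac{1}{7 \left(-1\right)}\right) = \left(-52 + \left(104 - 43\right)\right) \left(\left(-25\right) \frac{1}{5} + \frac{1}{7} \left(-1\right)\right) = \left(-52 + 61\right) \left(-5 - \frac{1}{7}\right) = 9 \left(- \frac{36}{7}\right) = - \frac{324}{7}$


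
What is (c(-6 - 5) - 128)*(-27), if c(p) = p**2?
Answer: 189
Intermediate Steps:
(c(-6 - 5) - 128)*(-27) = ((-6 - 5)**2 - 128)*(-27) = ((-11)**2 - 128)*(-27) = (121 - 128)*(-27) = -7*(-27) = 189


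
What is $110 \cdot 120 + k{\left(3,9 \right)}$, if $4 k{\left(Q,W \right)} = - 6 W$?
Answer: $\frac{26373}{2} \approx 13187.0$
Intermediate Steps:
$k{\left(Q,W \right)} = - \frac{3 W}{2}$ ($k{\left(Q,W \right)} = \frac{\left(-6\right) W}{4} = - \frac{3 W}{2}$)
$110 \cdot 120 + k{\left(3,9 \right)} = 110 \cdot 120 - \frac{27}{2} = 13200 - \frac{27}{2} = \frac{26373}{2}$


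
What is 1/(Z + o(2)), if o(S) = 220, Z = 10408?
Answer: 1/10628 ≈ 9.4091e-5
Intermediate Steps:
1/(Z + o(2)) = 1/(10408 + 220) = 1/10628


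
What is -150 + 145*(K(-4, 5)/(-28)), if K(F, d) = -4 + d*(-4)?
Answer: -180/7 ≈ -25.714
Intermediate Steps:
K(F, d) = -4 - 4*d
-150 + 145*(K(-4, 5)/(-28)) = -150 + 145*((-4 - 4*5)/(-28)) = -150 + 145*((-4 - 20)*(-1/28)) = -150 + 145*(-24*(-1/28)) = -150 + 145*(6/7) = -150 + 870/7 = -180/7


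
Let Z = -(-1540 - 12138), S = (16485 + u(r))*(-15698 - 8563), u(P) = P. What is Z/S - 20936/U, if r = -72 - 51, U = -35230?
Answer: 2077560225803/3496211830215 ≈ 0.59423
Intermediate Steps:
r = -123
S = -396958482 (S = (16485 - 123)*(-15698 - 8563) = 16362*(-24261) = -396958482)
Z = 13678 (Z = -1*(-13678) = 13678)
Z/S - 20936/U = 13678/(-396958482) - 20936/(-35230) = 13678*(-1/396958482) - 20936*(-1/35230) = -6839/198479241 + 10468/17615 = 2077560225803/3496211830215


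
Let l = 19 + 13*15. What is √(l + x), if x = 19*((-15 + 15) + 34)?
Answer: 2*√215 ≈ 29.326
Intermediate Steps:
x = 646 (x = 19*(0 + 34) = 19*34 = 646)
l = 214 (l = 19 + 195 = 214)
√(l + x) = √(214 + 646) = √860 = 2*√215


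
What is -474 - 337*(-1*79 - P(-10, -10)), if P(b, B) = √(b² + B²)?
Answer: 26149 + 3370*√2 ≈ 30915.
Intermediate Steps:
P(b, B) = √(B² + b²)
-474 - 337*(-1*79 - P(-10, -10)) = -474 - 337*(-1*79 - √((-10)² + (-10)²)) = -474 - 337*(-79 - √(100 + 100)) = -474 - 337*(-79 - √200) = -474 - 337*(-79 - 10*√2) = -474 + (26623 + 3370*√2) = 26149 + 3370*√2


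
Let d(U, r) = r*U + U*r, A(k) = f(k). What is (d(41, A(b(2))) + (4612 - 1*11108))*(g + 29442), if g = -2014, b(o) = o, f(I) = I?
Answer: -173674096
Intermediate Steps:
A(k) = k
d(U, r) = 2*U*r (d(U, r) = U*r + U*r = 2*U*r)
(d(41, A(b(2))) + (4612 - 1*11108))*(g + 29442) = (2*41*2 + (4612 - 1*11108))*(-2014 + 29442) = (164 + (4612 - 11108))*27428 = (164 - 6496)*27428 = -6332*27428 = -173674096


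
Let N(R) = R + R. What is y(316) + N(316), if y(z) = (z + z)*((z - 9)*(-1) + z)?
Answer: 6320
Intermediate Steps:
y(z) = 18*z (y(z) = (2*z)*((-9 + z)*(-1) + z) = (2*z)*((9 - z) + z) = (2*z)*9 = 18*z)
N(R) = 2*R
y(316) + N(316) = 18*316 + 2*316 = 5688 + 632 = 6320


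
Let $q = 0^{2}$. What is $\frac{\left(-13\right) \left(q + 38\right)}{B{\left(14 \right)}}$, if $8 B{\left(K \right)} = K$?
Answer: $- \frac{1976}{7} \approx -282.29$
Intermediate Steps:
$B{\left(K \right)} = \frac{K}{8}$
$q = 0$
$\frac{\left(-13\right) \left(q + 38\right)}{B{\left(14 \right)}} = \frac{\left(-13\right) \left(0 + 38\right)}{\frac{1}{8} \cdot 14} = \frac{\left(-13\right) 38}{\frac{7}{4}} = \left(-494\right) \frac{4}{7} = - \frac{1976}{7}$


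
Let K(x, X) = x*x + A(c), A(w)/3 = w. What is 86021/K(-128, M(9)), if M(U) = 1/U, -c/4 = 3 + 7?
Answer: 86021/16264 ≈ 5.2890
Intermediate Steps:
c = -40 (c = -4*(3 + 7) = -4*10 = -40)
A(w) = 3*w
K(x, X) = -120 + x² (K(x, X) = x*x + 3*(-40) = x² - 120 = -120 + x²)
86021/K(-128, M(9)) = 86021/(-120 + (-128)²) = 86021/(-120 + 16384) = 86021/16264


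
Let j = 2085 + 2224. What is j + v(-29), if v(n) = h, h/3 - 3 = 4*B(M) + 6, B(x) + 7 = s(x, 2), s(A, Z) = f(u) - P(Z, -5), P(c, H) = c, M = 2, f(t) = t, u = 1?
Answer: 4240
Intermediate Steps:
j = 4309
s(A, Z) = 1 - Z
B(x) = -8 (B(x) = -7 + (1 - 1*2) = -7 + (1 - 2) = -7 - 1 = -8)
h = -69 (h = 9 + 3*(4*(-8) + 6) = 9 + 3*(-32 + 6) = 9 + 3*(-26) = 9 - 78 = -69)
v(n) = -69
j + v(-29) = 4309 - 69 = 4240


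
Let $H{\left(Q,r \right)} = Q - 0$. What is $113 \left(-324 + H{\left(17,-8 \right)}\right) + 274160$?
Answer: $239469$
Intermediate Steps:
$H{\left(Q,r \right)} = Q$ ($H{\left(Q,r \right)} = Q + 0 = Q$)
$113 \left(-324 + H{\left(17,-8 \right)}\right) + 274160 = 113 \left(-324 + 17\right) + 274160 = 113 \left(-307\right) + 274160 = -34691 + 274160 = 239469$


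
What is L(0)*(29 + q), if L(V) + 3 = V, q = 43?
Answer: -216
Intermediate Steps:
L(V) = -3 + V
L(0)*(29 + q) = (-3 + 0)*(29 + 43) = -3*72 = -216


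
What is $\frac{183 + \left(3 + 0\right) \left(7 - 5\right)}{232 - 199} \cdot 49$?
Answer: $\frac{3087}{11} \approx 280.64$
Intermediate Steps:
$\frac{183 + \left(3 + 0\right) \left(7 - 5\right)}{232 - 199} \cdot 49 = \frac{183 + 3 \cdot 2}{33} \cdot 49 = \left(183 + 6\right) \frac{1}{33} \cdot 49 = 189 \cdot \frac{1}{33} \cdot 49 = \frac{63}{11} \cdot 49 = \frac{3087}{11}$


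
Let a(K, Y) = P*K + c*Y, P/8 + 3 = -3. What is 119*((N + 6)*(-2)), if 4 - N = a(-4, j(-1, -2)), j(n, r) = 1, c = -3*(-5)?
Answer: 46886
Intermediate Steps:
c = 15
P = -48 (P = -24 + 8*(-3) = -24 - 24 = -48)
a(K, Y) = -48*K + 15*Y
N = -203 (N = 4 - (-48*(-4) + 15*1) = 4 - (192 + 15) = 4 - 1*207 = 4 - 207 = -203)
119*((N + 6)*(-2)) = 119*((-203 + 6)*(-2)) = 119*(-197*(-2)) = 119*394 = 46886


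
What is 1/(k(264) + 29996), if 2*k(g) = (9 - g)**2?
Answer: 2/125017 ≈ 1.5998e-5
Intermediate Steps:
k(g) = (9 - g)**2/2
1/(k(264) + 29996) = 1/((-9 + 264)**2/2 + 29996) = 1/((1/2)*255**2 + 29996) = 1/((1/2)*65025 + 29996) = 1/(65025/2 + 29996) = 1/(125017/2) = 2/125017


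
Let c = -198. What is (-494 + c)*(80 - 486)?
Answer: 280952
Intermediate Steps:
(-494 + c)*(80 - 486) = (-494 - 198)*(80 - 486) = -692*(-406) = 280952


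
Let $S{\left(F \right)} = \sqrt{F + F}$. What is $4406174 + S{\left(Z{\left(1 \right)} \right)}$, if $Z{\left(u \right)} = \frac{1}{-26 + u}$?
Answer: $4406174 + \frac{i \sqrt{2}}{5} \approx 4.4062 \cdot 10^{6} + 0.28284 i$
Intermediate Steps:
$S{\left(F \right)} = \sqrt{2} \sqrt{F}$ ($S{\left(F \right)} = \sqrt{2 F} = \sqrt{2} \sqrt{F}$)
$4406174 + S{\left(Z{\left(1 \right)} \right)} = 4406174 + \sqrt{2} \sqrt{\frac{1}{-26 + 1}} = 4406174 + \sqrt{2} \sqrt{\frac{1}{-25}} = 4406174 + \sqrt{2} \sqrt{- \frac{1}{25}} = 4406174 + \sqrt{2} \frac{i}{5} = 4406174 + \frac{i \sqrt{2}}{5}$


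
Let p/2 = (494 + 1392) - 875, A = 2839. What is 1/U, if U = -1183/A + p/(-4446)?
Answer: -2103699/1833346 ≈ -1.1475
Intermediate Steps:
p = 2022 (p = 2*((494 + 1392) - 875) = 2*(1886 - 875) = 2*1011 = 2022)
U = -1833346/2103699 (U = -1183/2839 + 2022/(-4446) = -1183*1/2839 + 2022*(-1/4446) = -1183/2839 - 337/741 = -1833346/2103699 ≈ -0.87149)
1/U = 1/(-1833346/2103699) = -2103699/1833346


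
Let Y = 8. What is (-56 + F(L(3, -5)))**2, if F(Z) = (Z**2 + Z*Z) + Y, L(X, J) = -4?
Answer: 256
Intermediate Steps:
F(Z) = 8 + 2*Z**2 (F(Z) = (Z**2 + Z*Z) + 8 = (Z**2 + Z**2) + 8 = 2*Z**2 + 8 = 8 + 2*Z**2)
(-56 + F(L(3, -5)))**2 = (-56 + (8 + 2*(-4)**2))**2 = (-56 + (8 + 2*16))**2 = (-56 + (8 + 32))**2 = (-56 + 40)**2 = (-16)**2 = 256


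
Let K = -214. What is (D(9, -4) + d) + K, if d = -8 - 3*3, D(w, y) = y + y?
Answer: -239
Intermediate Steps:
D(w, y) = 2*y
d = -17 (d = -8 - 9 = -17)
(D(9, -4) + d) + K = (2*(-4) - 17) - 214 = (-8 - 17) - 214 = -25 - 214 = -239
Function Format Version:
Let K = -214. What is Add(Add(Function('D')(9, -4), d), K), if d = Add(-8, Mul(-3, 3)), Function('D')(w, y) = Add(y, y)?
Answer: -239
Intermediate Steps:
Function('D')(w, y) = Mul(2, y)
d = -17 (d = Add(-8, -9) = -17)
Add(Add(Function('D')(9, -4), d), K) = Add(Add(Mul(2, -4), -17), -214) = Add(Add(-8, -17), -214) = Add(-25, -214) = -239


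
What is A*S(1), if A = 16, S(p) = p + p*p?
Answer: 32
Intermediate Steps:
S(p) = p + p²
A*S(1) = 16*(1*(1 + 1)) = 16*(1*2) = 16*2 = 32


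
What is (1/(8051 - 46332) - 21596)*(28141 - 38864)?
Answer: 8864880782871/38281 ≈ 2.3157e+8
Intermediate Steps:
(1/(8051 - 46332) - 21596)*(28141 - 38864) = (1/(-38281) - 21596)*(-10723) = (-1/38281 - 21596)*(-10723) = -826716477/38281*(-10723) = 8864880782871/38281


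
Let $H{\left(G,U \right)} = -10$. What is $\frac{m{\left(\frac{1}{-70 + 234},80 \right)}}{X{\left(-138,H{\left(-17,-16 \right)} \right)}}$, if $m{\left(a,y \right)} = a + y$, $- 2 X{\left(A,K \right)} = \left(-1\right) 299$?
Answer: $\frac{13121}{24518} \approx 0.53516$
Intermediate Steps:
$X{\left(A,K \right)} = \frac{299}{2}$ ($X{\left(A,K \right)} = - \frac{\left(-1\right) 299}{2} = \left(- \frac{1}{2}\right) \left(-299\right) = \frac{299}{2}$)
$\frac{m{\left(\frac{1}{-70 + 234},80 \right)}}{X{\left(-138,H{\left(-17,-16 \right)} \right)}} = \frac{\frac{1}{-70 + 234} + 80}{\frac{299}{2}} = \left(\frac{1}{164} + 80\right) \frac{2}{299} = \frac{13121}{164} \cdot \frac{2}{299} = \frac{13121}{24518}$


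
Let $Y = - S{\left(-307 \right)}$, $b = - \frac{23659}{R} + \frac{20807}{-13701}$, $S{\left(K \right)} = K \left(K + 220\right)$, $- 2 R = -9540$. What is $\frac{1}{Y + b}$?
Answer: $- \frac{21784590}{581985748093} \approx -3.7431 \cdot 10^{-5}$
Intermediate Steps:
$R = 4770$ ($R = \left(- \frac{1}{2}\right) \left(-9540\right) = 4770$)
$S{\left(K \right)} = K \left(220 + K\right)$
$b = - \frac{141133783}{21784590}$ ($b = - \frac{23659}{4770} + \frac{20807}{-13701} = \left(-23659\right) \frac{1}{4770} + 20807 \left(- \frac{1}{13701}\right) = - \frac{23659}{4770} - \frac{20807}{13701} = - \frac{141133783}{21784590} \approx -6.4786$)
$Y = -26709$ ($Y = - \left(-307\right) \left(220 - 307\right) = - \left(-307\right) \left(-87\right) = \left(-1\right) 26709 = -26709$)
$\frac{1}{Y + b} = \frac{1}{-26709 - \frac{141133783}{21784590}} = \frac{1}{- \frac{581985748093}{21784590}} = - \frac{21784590}{581985748093}$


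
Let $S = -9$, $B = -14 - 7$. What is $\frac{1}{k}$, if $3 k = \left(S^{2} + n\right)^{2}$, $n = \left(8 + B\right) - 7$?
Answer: $\frac{3}{3721} \approx 0.00080623$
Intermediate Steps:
$B = -21$ ($B = -14 - 7 = -21$)
$n = -20$ ($n = \left(8 - 21\right) - 7 = -13 - 7 = -20$)
$k = \frac{3721}{3}$ ($k = \frac{\left(\left(-9\right)^{2} - 20\right)^{2}}{3} = \frac{\left(81 - 20\right)^{2}}{3} = \frac{61^{2}}{3} = \frac{1}{3} \cdot 3721 = \frac{3721}{3} \approx 1240.3$)
$\frac{1}{k} = \frac{1}{\frac{3721}{3}} = \frac{3}{3721}$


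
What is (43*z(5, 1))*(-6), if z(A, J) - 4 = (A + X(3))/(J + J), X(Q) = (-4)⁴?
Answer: -34701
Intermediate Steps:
X(Q) = 256
z(A, J) = 4 + (256 + A)/(2*J) (z(A, J) = 4 + (A + 256)/(J + J) = 4 + (256 + A)/((2*J)) = 4 + (256 + A)*(1/(2*J)) = 4 + (256 + A)/(2*J))
(43*z(5, 1))*(-6) = (43*((½)*(256 + 5 + 8*1)/1))*(-6) = (43*((½)*1*(256 + 5 + 8)))*(-6) = (43*((½)*1*269))*(-6) = (43*(269/2))*(-6) = (11567/2)*(-6) = -34701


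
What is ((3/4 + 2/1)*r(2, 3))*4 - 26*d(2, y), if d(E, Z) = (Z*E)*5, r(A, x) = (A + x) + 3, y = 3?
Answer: -692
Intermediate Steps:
r(A, x) = 3 + A + x
d(E, Z) = 5*E*Z (d(E, Z) = (E*Z)*5 = 5*E*Z)
((3/4 + 2/1)*r(2, 3))*4 - 26*d(2, y) = ((3/4 + 2/1)*(3 + 2 + 3))*4 - 130*2*3 = ((3*(¼) + 2*1)*8)*4 - 26*30 = ((¾ + 2)*8)*4 - 780 = ((11/4)*8)*4 - 780 = 22*4 - 780 = 88 - 780 = -692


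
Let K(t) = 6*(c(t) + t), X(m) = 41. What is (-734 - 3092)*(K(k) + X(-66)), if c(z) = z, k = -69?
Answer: 3011062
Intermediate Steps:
K(t) = 12*t (K(t) = 6*(t + t) = 6*(2*t) = 12*t)
(-734 - 3092)*(K(k) + X(-66)) = (-734 - 3092)*(12*(-69) + 41) = -3826*(-828 + 41) = -3826*(-787) = 3011062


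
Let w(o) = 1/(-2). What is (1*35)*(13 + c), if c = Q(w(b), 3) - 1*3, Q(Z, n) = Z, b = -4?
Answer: 665/2 ≈ 332.50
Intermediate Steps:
w(o) = -1/2
c = -7/2 (c = -1/2 - 1*3 = -1/2 - 3 = -7/2 ≈ -3.5000)
(1*35)*(13 + c) = (1*35)*(13 - 7/2) = 35*(19/2) = 665/2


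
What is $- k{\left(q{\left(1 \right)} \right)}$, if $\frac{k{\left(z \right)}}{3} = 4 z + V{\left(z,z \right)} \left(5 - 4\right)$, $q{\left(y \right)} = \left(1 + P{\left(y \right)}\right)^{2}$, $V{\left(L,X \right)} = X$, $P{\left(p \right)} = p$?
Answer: $-60$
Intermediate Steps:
$q{\left(y \right)} = \left(1 + y\right)^{2}$
$k{\left(z \right)} = 15 z$ ($k{\left(z \right)} = 3 \left(4 z + z \left(5 - 4\right)\right) = 3 \left(4 z + z 1\right) = 3 \left(4 z + z\right) = 3 \cdot 5 z = 15 z$)
$- k{\left(q{\left(1 \right)} \right)} = - 15 \left(1 + 1\right)^{2} = - 15 \cdot 2^{2} = - 15 \cdot 4 = \left(-1\right) 60 = -60$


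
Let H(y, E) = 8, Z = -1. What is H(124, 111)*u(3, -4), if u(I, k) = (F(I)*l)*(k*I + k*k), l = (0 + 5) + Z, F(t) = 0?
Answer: 0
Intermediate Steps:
l = 4 (l = (0 + 5) - 1 = 5 - 1 = 4)
u(I, k) = 0 (u(I, k) = (0*4)*(k*I + k*k) = 0*(I*k + k**2) = 0*(k**2 + I*k) = 0)
H(124, 111)*u(3, -4) = 8*0 = 0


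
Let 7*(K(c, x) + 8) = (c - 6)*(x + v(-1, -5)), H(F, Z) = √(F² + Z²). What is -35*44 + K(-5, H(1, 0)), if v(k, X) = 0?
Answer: -10847/7 ≈ -1549.6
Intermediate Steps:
K(c, x) = -8 + x*(-6 + c)/7 (K(c, x) = -8 + ((c - 6)*(x + 0))/7 = -8 + ((-6 + c)*x)/7 = -8 + (x*(-6 + c))/7 = -8 + x*(-6 + c)/7)
-35*44 + K(-5, H(1, 0)) = -35*44 + (-8 - 6*√(1² + 0²)/7 + (⅐)*(-5)*√(1² + 0²)) = -1540 + (-8 - 6*√(1 + 0)/7 + (⅐)*(-5)*√(1 + 0)) = -1540 + (-8 - 6*√1/7 + (⅐)*(-5)*√1) = -1540 + (-8 - 6/7*1 + (⅐)*(-5)*1) = -1540 + (-8 - 6/7 - 5/7) = -1540 - 67/7 = -10847/7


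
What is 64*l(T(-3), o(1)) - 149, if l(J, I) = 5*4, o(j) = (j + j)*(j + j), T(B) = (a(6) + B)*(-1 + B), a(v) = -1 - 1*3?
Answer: 1131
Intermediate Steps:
a(v) = -4 (a(v) = -1 - 3 = -4)
T(B) = (-1 + B)*(-4 + B) (T(B) = (-4 + B)*(-1 + B) = (-1 + B)*(-4 + B))
o(j) = 4*j² (o(j) = (2*j)*(2*j) = 4*j²)
l(J, I) = 20
64*l(T(-3), o(1)) - 149 = 64*20 - 149 = 1280 - 149 = 1131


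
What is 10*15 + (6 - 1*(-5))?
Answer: 161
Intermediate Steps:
10*15 + (6 - 1*(-5)) = 150 + (6 + 5) = 150 + 11 = 161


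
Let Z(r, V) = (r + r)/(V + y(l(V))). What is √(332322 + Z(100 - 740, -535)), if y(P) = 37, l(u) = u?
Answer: √20604455682/249 ≈ 576.48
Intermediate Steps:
Z(r, V) = 2*r/(37 + V) (Z(r, V) = (r + r)/(V + 37) = (2*r)/(37 + V) = 2*r/(37 + V))
√(332322 + Z(100 - 740, -535)) = √(332322 + 2*(100 - 740)/(37 - 535)) = √(332322 + 2*(-640)/(-498)) = √(332322 + 2*(-640)*(-1/498)) = √(332322 + 640/249) = √(82748818/249) = √20604455682/249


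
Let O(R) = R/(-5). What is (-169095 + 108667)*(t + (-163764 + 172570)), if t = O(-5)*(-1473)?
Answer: -443118524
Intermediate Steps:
O(R) = -R/5 (O(R) = R*(-⅕) = -R/5)
t = -1473 (t = -⅕*(-5)*(-1473) = 1*(-1473) = -1473)
(-169095 + 108667)*(t + (-163764 + 172570)) = (-169095 + 108667)*(-1473 + (-163764 + 172570)) = -60428*(-1473 + 8806) = -60428*7333 = -443118524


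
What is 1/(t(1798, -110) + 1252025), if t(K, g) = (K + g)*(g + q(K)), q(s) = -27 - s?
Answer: -1/2014255 ≈ -4.9646e-7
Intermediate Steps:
t(K, g) = (K + g)*(-27 + g - K) (t(K, g) = (K + g)*(g + (-27 - K)) = (K + g)*(-27 + g - K))
1/(t(1798, -110) + 1252025) = 1/(((-110)² - 1*1798² - 27*1798 - 27*(-110)) + 1252025) = 1/((12100 - 1*3232804 - 48546 + 2970) + 1252025) = 1/((12100 - 3232804 - 48546 + 2970) + 1252025) = 1/(-3266280 + 1252025) = 1/(-2014255) = -1/2014255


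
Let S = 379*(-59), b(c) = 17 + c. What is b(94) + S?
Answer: -22250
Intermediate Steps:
S = -22361
b(94) + S = (17 + 94) - 22361 = 111 - 22361 = -22250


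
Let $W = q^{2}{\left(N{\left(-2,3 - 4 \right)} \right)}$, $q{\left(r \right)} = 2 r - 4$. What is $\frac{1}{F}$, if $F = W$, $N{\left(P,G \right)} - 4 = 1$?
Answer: $\frac{1}{36} \approx 0.027778$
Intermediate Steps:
$N{\left(P,G \right)} = 5$ ($N{\left(P,G \right)} = 4 + 1 = 5$)
$q{\left(r \right)} = -4 + 2 r$
$W = 36$ ($W = \left(-4 + 2 \cdot 5\right)^{2} = \left(-4 + 10\right)^{2} = 6^{2} = 36$)
$F = 36$
$\frac{1}{F} = \frac{1}{36}$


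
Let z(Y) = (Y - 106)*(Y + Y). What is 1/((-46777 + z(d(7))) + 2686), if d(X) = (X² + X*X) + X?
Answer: -1/44301 ≈ -2.2573e-5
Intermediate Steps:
d(X) = X + 2*X² (d(X) = (X² + X²) + X = 2*X² + X = X + 2*X²)
z(Y) = 2*Y*(-106 + Y) (z(Y) = (-106 + Y)*(2*Y) = 2*Y*(-106 + Y))
1/((-46777 + z(d(7))) + 2686) = 1/((-46777 + 2*(7*(1 + 2*7))*(-106 + 7*(1 + 2*7))) + 2686) = 1/((-46777 + 2*(7*(1 + 14))*(-106 + 7*(1 + 14))) + 2686) = 1/((-46777 + 2*(7*15)*(-106 + 7*15)) + 2686) = 1/((-46777 + 2*105*(-106 + 105)) + 2686) = 1/((-46777 + 2*105*(-1)) + 2686) = 1/((-46777 - 210) + 2686) = 1/(-46987 + 2686) = 1/(-44301) = -1/44301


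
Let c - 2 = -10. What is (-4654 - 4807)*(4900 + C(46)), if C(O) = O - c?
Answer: -46869794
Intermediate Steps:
c = -8 (c = 2 - 10 = -8)
C(O) = 8 + O (C(O) = O - 1*(-8) = O + 8 = 8 + O)
(-4654 - 4807)*(4900 + C(46)) = (-4654 - 4807)*(4900 + (8 + 46)) = -9461*(4900 + 54) = -9461*4954 = -46869794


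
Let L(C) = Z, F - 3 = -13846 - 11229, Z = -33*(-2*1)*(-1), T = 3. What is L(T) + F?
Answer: -25138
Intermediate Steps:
Z = -66 (Z = -(-66)*(-1) = -33*2 = -66)
F = -25072 (F = 3 + (-13846 - 11229) = 3 - 25075 = -25072)
L(C) = -66
L(T) + F = -66 - 25072 = -25138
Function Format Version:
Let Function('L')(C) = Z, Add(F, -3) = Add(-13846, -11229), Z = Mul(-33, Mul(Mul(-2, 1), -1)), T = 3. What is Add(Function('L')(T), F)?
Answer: -25138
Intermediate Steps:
Z = -66 (Z = Mul(-33, Mul(-2, -1)) = Mul(-33, 2) = -66)
F = -25072 (F = Add(3, Add(-13846, -11229)) = Add(3, -25075) = -25072)
Function('L')(C) = -66
Add(Function('L')(T), F) = Add(-66, -25072) = -25138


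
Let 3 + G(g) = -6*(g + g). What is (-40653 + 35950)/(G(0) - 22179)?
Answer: 4703/22182 ≈ 0.21202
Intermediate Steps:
G(g) = -3 - 12*g (G(g) = -3 - 6*(g + g) = -3 - 12*g)
(-40653 + 35950)/(G(0) - 22179) = (-40653 + 35950)/((-3 - 12*0) - 22179) = -4703/((-3 + 0) - 22179) = -4703/(-3 - 22179) = -4703/(-22182) = -4703*(-1/22182) = 4703/22182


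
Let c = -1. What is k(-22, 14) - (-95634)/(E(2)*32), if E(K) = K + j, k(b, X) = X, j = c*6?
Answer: -46921/64 ≈ -733.14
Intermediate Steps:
j = -6 (j = -1*6 = -6)
E(K) = -6 + K (E(K) = K - 6 = -6 + K)
k(-22, 14) - (-95634)/(E(2)*32) = 14 - (-95634)/((-6 + 2)*32) = 14 - (-95634)/((-4*32)) = 14 - (-95634)/(-128) = 14 - (-95634)*(-1)/128 = 14 - 483*99/64 = 14 - 47817/64 = -46921/64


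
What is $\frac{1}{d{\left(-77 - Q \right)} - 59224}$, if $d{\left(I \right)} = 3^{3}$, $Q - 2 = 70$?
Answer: $- \frac{1}{59197} \approx -1.6893 \cdot 10^{-5}$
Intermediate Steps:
$Q = 72$ ($Q = 2 + 70 = 72$)
$d{\left(I \right)} = 27$
$\frac{1}{d{\left(-77 - Q \right)} - 59224} = \frac{1}{27 - 59224} = \frac{1}{-59197} = - \frac{1}{59197}$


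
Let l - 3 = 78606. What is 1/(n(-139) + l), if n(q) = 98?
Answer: 1/78707 ≈ 1.2705e-5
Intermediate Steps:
l = 78609 (l = 3 + 78606 = 78609)
1/(n(-139) + l) = 1/(98 + 78609) = 1/78707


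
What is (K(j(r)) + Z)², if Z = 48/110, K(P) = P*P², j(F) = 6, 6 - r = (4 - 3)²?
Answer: 141705216/3025 ≈ 46845.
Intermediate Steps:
r = 5 (r = 6 - (4 - 3)² = 6 - 1*1² = 6 - 1*1 = 6 - 1 = 5)
K(P) = P³
Z = 24/55 (Z = 48*(1/110) = 24/55 ≈ 0.43636)
(K(j(r)) + Z)² = (6³ + 24/55)² = (216 + 24/55)² = (11904/55)² = 141705216/3025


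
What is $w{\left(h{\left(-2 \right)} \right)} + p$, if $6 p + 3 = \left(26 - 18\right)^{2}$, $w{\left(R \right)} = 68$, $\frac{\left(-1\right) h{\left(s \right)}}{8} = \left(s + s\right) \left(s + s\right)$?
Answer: $\frac{469}{6} \approx 78.167$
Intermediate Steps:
$h{\left(s \right)} = - 32 s^{2}$ ($h{\left(s \right)} = - 8 \left(s + s\right) \left(s + s\right) = - 8 \cdot 2 s 2 s = - 8 \cdot 4 s^{2} = - 32 s^{2}$)
$p = \frac{61}{6}$ ($p = - \frac{1}{2} + \frac{\left(26 - 18\right)^{2}}{6} = - \frac{1}{2} + \frac{8^{2}}{6} = - \frac{1}{2} + \frac{1}{6} \cdot 64 = - \frac{1}{2} + \frac{32}{3} = \frac{61}{6} \approx 10.167$)
$w{\left(h{\left(-2 \right)} \right)} + p = 68 + \frac{61}{6} = \frac{469}{6}$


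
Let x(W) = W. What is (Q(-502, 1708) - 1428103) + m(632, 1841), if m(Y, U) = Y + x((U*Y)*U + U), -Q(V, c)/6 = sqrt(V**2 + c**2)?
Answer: 2140599962 - 12*sqrt(792317) ≈ 2.1406e+9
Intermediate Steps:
Q(V, c) = -6*sqrt(V**2 + c**2)
m(Y, U) = U + Y + Y*U**2 (m(Y, U) = Y + ((U*Y)*U + U) = Y + (Y*U**2 + U) = Y + (U + Y*U**2) = U + Y + Y*U**2)
(Q(-502, 1708) - 1428103) + m(632, 1841) = (-6*sqrt((-502)**2 + 1708**2) - 1428103) + (632 + 1841*(1 + 1841*632)) = (-6*sqrt(252004 + 2917264) - 1428103) + (632 + 1841*(1 + 1163512)) = (-12*sqrt(792317) - 1428103) + (632 + 1841*1163513) = (-12*sqrt(792317) - 1428103) + (632 + 2142027433) = (-12*sqrt(792317) - 1428103) + 2142028065 = (-1428103 - 12*sqrt(792317)) + 2142028065 = 2140599962 - 12*sqrt(792317)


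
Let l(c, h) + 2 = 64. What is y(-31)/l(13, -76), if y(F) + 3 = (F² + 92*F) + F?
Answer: -1925/62 ≈ -31.048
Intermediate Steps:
y(F) = -3 + F² + 93*F (y(F) = -3 + ((F² + 92*F) + F) = -3 + (F² + 93*F) = -3 + F² + 93*F)
l(c, h) = 62 (l(c, h) = -2 + 64 = 62)
y(-31)/l(13, -76) = (-3 + (-31)² + 93*(-31))/62 = (-3 + 961 - 2883)*(1/62) = -1925*1/62 = -1925/62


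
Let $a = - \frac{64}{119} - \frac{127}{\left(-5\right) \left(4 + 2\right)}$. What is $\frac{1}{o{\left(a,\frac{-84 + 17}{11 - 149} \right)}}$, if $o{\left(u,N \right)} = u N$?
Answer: $\frac{492660}{883931} \approx 0.55735$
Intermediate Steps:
$a = \frac{13193}{3570}$ ($a = \left(-64\right) \frac{1}{119} - \frac{127}{\left(-5\right) 6} = - \frac{64}{119} - \frac{127}{-30} = - \frac{64}{119} - - \frac{127}{30} = - \frac{64}{119} + \frac{127}{30} = \frac{13193}{3570} \approx 3.6955$)
$o{\left(u,N \right)} = N u$
$\frac{1}{o{\left(a,\frac{-84 + 17}{11 - 149} \right)}} = \frac{1}{\frac{-84 + 17}{11 - 149} \cdot \frac{13193}{3570}} = \frac{1}{- \frac{67}{-138} \cdot \frac{13193}{3570}} = \frac{1}{\left(-67\right) \left(- \frac{1}{138}\right) \frac{13193}{3570}} = \frac{1}{\frac{67}{138} \cdot \frac{13193}{3570}} = \frac{1}{\frac{883931}{492660}} = \frac{492660}{883931}$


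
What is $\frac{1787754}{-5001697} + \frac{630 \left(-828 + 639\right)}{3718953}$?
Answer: $- \frac{1825176408}{4686590089} \approx -0.38945$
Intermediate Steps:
$\frac{1787754}{-5001697} + \frac{630 \left(-828 + 639\right)}{3718953} = 1787754 \left(- \frac{1}{5001697}\right) + 630 \left(-189\right) \frac{1}{3718953} = - \frac{1787754}{5001697} - \frac{30}{937} = - \frac{1825176408}{4686590089}$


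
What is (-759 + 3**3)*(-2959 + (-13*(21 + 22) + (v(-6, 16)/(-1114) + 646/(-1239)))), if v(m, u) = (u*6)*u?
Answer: 592716037472/230041 ≈ 2.5766e+6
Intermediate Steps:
v(m, u) = 6*u**2 (v(m, u) = (6*u)*u = 6*u**2)
(-759 + 3**3)*(-2959 + (-13*(21 + 22) + (v(-6, 16)/(-1114) + 646/(-1239)))) = (-759 + 3**3)*(-2959 + (-13*(21 + 22) + ((6*16**2)/(-1114) + 646/(-1239)))) = (-759 + 27)*(-2959 + (-13*43 + ((6*256)*(-1/1114) + 646*(-1/1239)))) = -732*(-2959 + (-559 + (1536*(-1/1114) - 646/1239))) = -732*(-2959 + (-559 + (-768/557 - 646/1239))) = -732*(-2959 + (-559 - 1311374/690123)) = -732*(-2959 - 387090131/690123) = -732*(-2429164088/690123) = 592716037472/230041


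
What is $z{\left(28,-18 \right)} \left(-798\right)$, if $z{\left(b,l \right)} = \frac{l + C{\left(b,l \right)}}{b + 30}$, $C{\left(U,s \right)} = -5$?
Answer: $\frac{9177}{29} \approx 316.45$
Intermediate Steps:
$z{\left(b,l \right)} = \frac{-5 + l}{30 + b}$ ($z{\left(b,l \right)} = \frac{l - 5}{b + 30} = \frac{-5 + l}{30 + b}$)
$z{\left(28,-18 \right)} \left(-798\right) = \frac{-5 - 18}{30 + 28} \left(-798\right) = \frac{1}{58} \left(-23\right) \left(-798\right) = \left(- \frac{23}{58}\right) \left(-798\right) = \frac{9177}{29}$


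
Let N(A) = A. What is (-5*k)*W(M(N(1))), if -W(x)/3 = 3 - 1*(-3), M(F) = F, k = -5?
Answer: -450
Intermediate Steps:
W(x) = -18 (W(x) = -3*(3 - 1*(-3)) = -3*(3 + 3) = -3*6 = -18)
(-5*k)*W(M(N(1))) = -5*(-5)*(-18) = 25*(-18) = -450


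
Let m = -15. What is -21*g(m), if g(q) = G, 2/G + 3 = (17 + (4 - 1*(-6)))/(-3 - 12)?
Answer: 35/4 ≈ 8.7500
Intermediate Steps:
G = -5/12 (G = 2/(-3 + (17 + (4 - 1*(-6)))/(-3 - 12)) = 2/(-3 + (17 + (4 + 6))/(-15)) = 2/(-3 + (17 + 10)*(-1/15)) = 2/(-3 + 27*(-1/15)) = 2/(-3 - 9/5) = 2/(-24/5) = 2*(-5/24) = -5/12 ≈ -0.41667)
g(q) = -5/12
-21*g(m) = -21*(-5/12) = 35/4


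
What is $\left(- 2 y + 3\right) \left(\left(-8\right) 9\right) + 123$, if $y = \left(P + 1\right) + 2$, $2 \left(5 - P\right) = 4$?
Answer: $771$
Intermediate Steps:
$P = 3$ ($P = 5 - 2 = 3$)
$y = 6$ ($y = \left(3 + 1\right) + 2 = 4 + 2 = 6$)
$\left(- 2 y + 3\right) \left(\left(-8\right) 9\right) + 123 = \left(\left(-2\right) 6 + 3\right) \left(\left(-8\right) 9\right) + 123 = \left(-12 + 3\right) \left(-72\right) + 123 = \left(-9\right) \left(-72\right) + 123 = 648 + 123 = 771$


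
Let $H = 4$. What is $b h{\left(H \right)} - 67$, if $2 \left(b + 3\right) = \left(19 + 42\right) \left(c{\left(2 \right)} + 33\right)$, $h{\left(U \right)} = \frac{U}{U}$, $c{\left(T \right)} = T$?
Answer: $\frac{1995}{2} \approx 997.5$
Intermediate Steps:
$h{\left(U \right)} = 1$
$b = \frac{2129}{2}$ ($b = -3 + \frac{\left(19 + 42\right) \left(2 + 33\right)}{2} = -3 + \frac{61 \cdot 35}{2} = -3 + \frac{1}{2} \cdot 2135 = -3 + \frac{2135}{2} = \frac{2129}{2} \approx 1064.5$)
$b h{\left(H \right)} - 67 = \frac{2129}{2} \cdot 1 - 67 = \frac{2129}{2} - 67 = \frac{1995}{2}$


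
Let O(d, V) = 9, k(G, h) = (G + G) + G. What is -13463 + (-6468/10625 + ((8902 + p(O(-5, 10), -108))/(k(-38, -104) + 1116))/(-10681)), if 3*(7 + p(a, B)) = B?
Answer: -510327333439347/37904198750 ≈ -13464.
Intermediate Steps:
k(G, h) = 3*G (k(G, h) = 2*G + G = 3*G)
p(a, B) = -7 + B/3
-13463 + (-6468/10625 + ((8902 + p(O(-5, 10), -108))/(k(-38, -104) + 1116))/(-10681)) = -13463 + (-6468/10625 + ((8902 + (-7 + (1/3)*(-108)))/(3*(-38) + 1116))/(-10681)) = -13463 + (-6468*1/10625 + ((8902 + (-7 - 36))/(-114 + 1116))*(-1/10681)) = -13463 + (-6468/10625 + ((8902 - 43)/1002)*(-1/10681)) = -13463 + (-6468/10625 + (8859*(1/1002))*(-1/10681)) = -13463 + (-6468/10625 + (2953/334)*(-1/10681)) = -13463 + (-6468/10625 - 2953/3567454) = -13463 - 23105668097/37904198750 = -510327333439347/37904198750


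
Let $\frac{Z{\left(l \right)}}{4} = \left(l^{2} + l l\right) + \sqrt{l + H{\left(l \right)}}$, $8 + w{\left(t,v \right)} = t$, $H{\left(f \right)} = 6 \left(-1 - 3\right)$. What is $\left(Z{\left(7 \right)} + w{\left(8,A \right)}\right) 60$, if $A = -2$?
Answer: $23520 + 240 i \sqrt{17} \approx 23520.0 + 989.54 i$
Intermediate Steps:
$H{\left(f \right)} = -24$ ($H{\left(f \right)} = 6 \left(-4\right) = -24$)
$w{\left(t,v \right)} = -8 + t$
$Z{\left(l \right)} = 4 \sqrt{-24 + l} + 8 l^{2}$ ($Z{\left(l \right)} = 4 \left(\left(l^{2} + l l\right) + \sqrt{l - 24}\right) = 4 \left(\left(l^{2} + l^{2}\right) + \sqrt{-24 + l}\right) = 4 \left(2 l^{2} + \sqrt{-24 + l}\right) = 4 \left(\sqrt{-24 + l} + 2 l^{2}\right) = 4 \sqrt{-24 + l} + 8 l^{2}$)
$\left(Z{\left(7 \right)} + w{\left(8,A \right)}\right) 60 = \left(\left(4 \sqrt{-24 + 7} + 8 \cdot 7^{2}\right) + \left(-8 + 8\right)\right) 60 = \left(\left(4 \sqrt{-17} + 8 \cdot 49\right) + 0\right) 60 = \left(\left(4 i \sqrt{17} + 392\right) + 0\right) 60 = \left(\left(392 + 4 i \sqrt{17}\right) + 0\right) 60 = \left(392 + 4 i \sqrt{17}\right) 60 = 23520 + 240 i \sqrt{17}$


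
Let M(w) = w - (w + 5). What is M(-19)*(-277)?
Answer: 1385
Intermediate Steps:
M(w) = -5 (M(w) = w - (5 + w) = w + (-5 - w) = -5)
M(-19)*(-277) = -5*(-277) = 1385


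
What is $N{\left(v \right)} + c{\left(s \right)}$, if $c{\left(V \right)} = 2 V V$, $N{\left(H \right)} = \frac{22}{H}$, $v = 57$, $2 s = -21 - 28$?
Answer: $\frac{136901}{114} \approx 1200.9$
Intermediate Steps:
$s = - \frac{49}{2}$ ($s = \frac{-21 - 28}{2} = \frac{1}{2} \left(-49\right) = - \frac{49}{2} \approx -24.5$)
$c{\left(V \right)} = 2 V^{2}$
$N{\left(v \right)} + c{\left(s \right)} = \frac{22}{57} + 2 \left(- \frac{49}{2}\right)^{2} = 22 \cdot \frac{1}{57} + 2 \cdot \frac{2401}{4} = \frac{22}{57} + \frac{2401}{2} = \frac{136901}{114}$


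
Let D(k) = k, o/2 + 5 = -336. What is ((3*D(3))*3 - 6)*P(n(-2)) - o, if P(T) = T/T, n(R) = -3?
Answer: 703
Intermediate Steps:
o = -682 (o = -10 + 2*(-336) = -10 - 672 = -682)
P(T) = 1
((3*D(3))*3 - 6)*P(n(-2)) - o = ((3*3)*3 - 6)*1 - 1*(-682) = (9*3 - 6)*1 + 682 = (27 - 6)*1 + 682 = 21*1 + 682 = 21 + 682 = 703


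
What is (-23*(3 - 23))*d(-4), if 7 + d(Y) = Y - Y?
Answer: -3220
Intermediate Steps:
d(Y) = -7 (d(Y) = -7 + (Y - Y) = -7 + 0 = -7)
(-23*(3 - 23))*d(-4) = -23*(3 - 23)*(-7) = -23*(-20)*(-7) = 460*(-7) = -3220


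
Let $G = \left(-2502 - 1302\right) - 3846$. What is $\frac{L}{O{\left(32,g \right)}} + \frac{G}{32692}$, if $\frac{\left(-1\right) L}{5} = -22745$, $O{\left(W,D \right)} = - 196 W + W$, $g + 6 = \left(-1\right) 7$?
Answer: $- \frac{188281685}{10199904} \approx -18.459$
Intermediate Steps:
$g = -13$ ($g = -6 - 7 = -13$)
$O{\left(W,D \right)} = - 195 W$
$L = 113725$ ($L = \left(-5\right) \left(-22745\right) = 113725$)
$G = -7650$ ($G = -3804 - 3846 = -7650$)
$\frac{L}{O{\left(32,g \right)}} + \frac{G}{32692} = \frac{113725}{\left(-195\right) 32} - \frac{7650}{32692} = \frac{113725}{-6240} - \frac{3825}{16346} = 113725 \left(- \frac{1}{6240}\right) - \frac{3825}{16346} = - \frac{22745}{1248} - \frac{3825}{16346} = - \frac{188281685}{10199904}$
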